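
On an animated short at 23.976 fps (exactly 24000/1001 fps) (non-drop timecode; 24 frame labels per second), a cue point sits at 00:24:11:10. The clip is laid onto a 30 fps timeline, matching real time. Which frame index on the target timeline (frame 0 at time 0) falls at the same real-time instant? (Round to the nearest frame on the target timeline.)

frame 43586

Source frame index: (0×3600 + 24×60 + 11) × 24 + 10 = 34834.
Real time: 34834 / (24000/1001) = 17434417/12000 s.
Target frame: (17434417/12000) × (30) = 17434417/400 ≈ 43586.043 → 43586.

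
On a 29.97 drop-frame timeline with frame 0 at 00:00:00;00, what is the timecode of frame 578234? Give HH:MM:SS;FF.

05:21:33;22

Each 10-minute DF block holds 10 × 60 × 30 − 9 × 2 = 17982 frames. 578234 ÷ 17982 → 32 full blocks, remainder 2810.
Within the partial block the first minute is 1800 frames and each further minute 1798, so 1 further minute boundary passed. Total skipped labels = 18 × 32 + 2 × 1 = 578.
Non-drop label index = 578234 + 578 = 578812; at 30 labels/s that is 05:21:33:22, i.e. DF 05:21:33;22.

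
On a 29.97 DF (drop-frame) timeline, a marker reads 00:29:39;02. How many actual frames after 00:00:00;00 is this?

53318

As if non-drop at 30 labels/s: (0 × 3600 + 29 × 60 + 39) × 30 + 2 = 53372.
Minute boundaries passed: 29; those not divisible by 10: 29 − 2 = 27; dropped labels = 2 × 27 = 54.
Actual frame index = 53372 − 54 = 53318.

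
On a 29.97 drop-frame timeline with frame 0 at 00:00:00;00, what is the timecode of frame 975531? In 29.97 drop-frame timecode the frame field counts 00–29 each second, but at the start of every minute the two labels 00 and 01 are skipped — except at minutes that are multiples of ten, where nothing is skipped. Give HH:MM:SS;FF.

Ten DF minutes hold 17982 frames, so frame 975531 lies in block 54 (frames 971028–989009) with 4503 frames into that block.
The block's first minute is 1800 frames and the rest 1798 each; 4503 frames reaches minute 2, so 54 × 18 + 2 × 2 = 976 labels have been skipped so far.
Adding those back, label number 975531 + 976 = 976507 at 30 labels/s is 32550 s + 7 f = 9 h 2 min 30 s frame 7, i.e. 09:02:30;07.

09:02:30;07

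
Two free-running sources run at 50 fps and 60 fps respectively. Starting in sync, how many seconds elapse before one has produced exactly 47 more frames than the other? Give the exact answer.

The gap grows by |60 − 50| = 10 frames per second.
Time for a 47-frame gap: 47 ÷ (10) = 4.7 s.

4.7 seconds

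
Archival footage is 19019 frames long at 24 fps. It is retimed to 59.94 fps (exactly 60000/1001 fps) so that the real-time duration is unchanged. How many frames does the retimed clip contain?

47500 frames

Target frames = source frames × (target rate / source rate) = 19019 × (60000/1001)/(24) = 19019 × 2500/1001 = 47500.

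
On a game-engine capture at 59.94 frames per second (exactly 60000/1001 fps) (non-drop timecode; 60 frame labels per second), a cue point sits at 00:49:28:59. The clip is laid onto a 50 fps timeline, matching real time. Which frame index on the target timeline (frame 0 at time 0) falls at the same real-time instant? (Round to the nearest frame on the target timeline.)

frame 148598

Source frame index: (0×3600 + 49×60 + 28) × 60 + 59 = 178139.
Real time: 178139 / (60000/1001) = 178317139/60000 s.
Target frame: (178317139/60000) × (50) = 178317139/1200 ≈ 148597.616 → 148598.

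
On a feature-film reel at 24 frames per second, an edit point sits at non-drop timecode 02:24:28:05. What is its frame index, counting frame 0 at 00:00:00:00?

Total seconds to the label: (2 × 3600 + 24 × 60 + 28) = 8668.
Frame index = 8668 × 24 + 5 = 208037.

208037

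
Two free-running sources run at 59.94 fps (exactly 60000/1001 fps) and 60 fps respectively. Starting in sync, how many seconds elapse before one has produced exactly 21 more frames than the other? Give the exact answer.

The gap grows by |60 − 60000/1001| = 60/1001 frames per second.
Time for a 21-frame gap: 21 ÷ (60/1001) = 350.35 s.

350.35 seconds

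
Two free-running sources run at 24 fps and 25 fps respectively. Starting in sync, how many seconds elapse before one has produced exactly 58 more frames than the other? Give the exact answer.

The gap grows by |25 − 24| = 1 frame per second.
Time for a 58-frame gap: 58 ÷ (1) = 58 s.

58 seconds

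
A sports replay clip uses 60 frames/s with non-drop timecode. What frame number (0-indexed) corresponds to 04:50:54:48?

Total seconds to the label: (4 × 3600 + 50 × 60 + 54) = 17454.
Frame index = 17454 × 60 + 48 = 1047288.

1047288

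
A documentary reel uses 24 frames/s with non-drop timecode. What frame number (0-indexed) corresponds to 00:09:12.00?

Total seconds to the label: (0 × 3600 + 9 × 60 + 12) = 552.
Frame index = 552 × 24 + 0 = 13248.

13248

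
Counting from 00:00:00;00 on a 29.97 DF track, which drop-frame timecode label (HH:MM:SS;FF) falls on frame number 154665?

Ten DF minutes hold 17982 frames, so frame 154665 lies in block 8 (frames 143856–161837) with 10809 frames into that block.
The block's first minute is 1800 frames and the rest 1798 each; 10809 frames reaches minute 6, so 8 × 18 + 6 × 2 = 156 labels have been skipped so far.
Adding those back, label number 154665 + 156 = 154821 at 30 labels/s is 5160 s + 21 f = 1 h 26 min 0 s frame 21, i.e. 01:26:00;21.

01:26:00;21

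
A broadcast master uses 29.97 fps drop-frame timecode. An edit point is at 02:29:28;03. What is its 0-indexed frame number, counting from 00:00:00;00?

268773

As if non-drop at 30 labels/s: (2 × 3600 + 29 × 60 + 28) × 30 + 3 = 269043.
Minute boundaries passed: 149; those not divisible by 10: 149 − 14 = 135; dropped labels = 2 × 135 = 270.
Actual frame index = 269043 − 270 = 268773.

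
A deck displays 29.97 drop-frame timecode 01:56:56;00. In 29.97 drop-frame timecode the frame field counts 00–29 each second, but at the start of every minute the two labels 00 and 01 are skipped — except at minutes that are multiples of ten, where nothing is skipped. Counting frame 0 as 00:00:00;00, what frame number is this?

Complete 10-minute blocks: 11, each 17982 frames → 197802.
Remaining 6 whole minutes in the current block: 1800 + 5 × 1798 = 10790 frames.
Within the current minute: 56 × 30 + 0 − 2 = 1678 (labels ;00/;01 skipped at this minute). Total = 197802 + 10790 + 1678 = 210270.

210270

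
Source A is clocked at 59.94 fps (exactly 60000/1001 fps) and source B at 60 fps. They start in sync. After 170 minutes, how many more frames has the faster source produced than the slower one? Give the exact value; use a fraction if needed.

170 min = 10200 s.
A emits 60000/1001 × 10200 = 612000000/1001 frames; B emits 60 × 10200 = 612000.
Difference = 612000/1001 frames (≈ 611.3886); B is ahead of A.

612000/1001 frames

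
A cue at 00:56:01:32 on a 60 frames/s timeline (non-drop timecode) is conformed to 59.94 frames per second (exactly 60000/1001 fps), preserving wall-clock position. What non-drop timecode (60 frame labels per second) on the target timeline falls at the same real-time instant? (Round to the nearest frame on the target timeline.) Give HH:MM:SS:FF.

Source frame index: (0×3600 + 56×60 + 1) × 60 + 32 = 201692.
Real time: 201692 / (60) = 50423/15 s.
Target frame: (50423/15) × (60000/1001) = 201692000/1001 ≈ 201490.509 → 201491.
At 60 labels/s: frame 201491 → 00:55:58:11.

00:55:58:11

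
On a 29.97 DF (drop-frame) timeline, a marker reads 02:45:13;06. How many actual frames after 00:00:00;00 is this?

As if non-drop at 30 labels/s: (2 × 3600 + 45 × 60 + 13) × 30 + 6 = 297396.
Minute boundaries passed: 165; those not divisible by 10: 165 − 16 = 149; dropped labels = 2 × 149 = 298.
Actual frame index = 297396 − 298 = 297098.

297098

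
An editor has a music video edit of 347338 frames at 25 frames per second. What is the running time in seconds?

13893.52 seconds

Running time = 347338 / (25) = 13893.52 s.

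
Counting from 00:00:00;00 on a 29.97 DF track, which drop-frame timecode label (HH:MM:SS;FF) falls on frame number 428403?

03:58:14;13

Ten DF minutes hold 17982 frames, so frame 428403 lies in block 23 (frames 413586–431567) with 14817 frames into that block.
The block's first minute is 1800 frames and the rest 1798 each; 14817 frames reaches minute 8, so 23 × 18 + 8 × 2 = 430 labels have been skipped so far.
Adding those back, label number 428403 + 430 = 428833 at 30 labels/s is 14294 s + 13 f = 3 h 58 min 14 s frame 13, i.e. 03:58:14;13.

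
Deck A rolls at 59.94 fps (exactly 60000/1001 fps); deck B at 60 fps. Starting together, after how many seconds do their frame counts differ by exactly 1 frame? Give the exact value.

1001/60 seconds

The gap grows by |60 − 60000/1001| = 60/1001 frames per second.
Time for a 1-frame gap: 1 ÷ (60/1001) = 1001/60 s.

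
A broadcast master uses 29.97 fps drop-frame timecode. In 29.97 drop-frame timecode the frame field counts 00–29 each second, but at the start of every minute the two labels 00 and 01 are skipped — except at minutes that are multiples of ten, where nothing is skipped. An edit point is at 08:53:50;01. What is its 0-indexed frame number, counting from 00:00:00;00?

959941

Complete 10-minute blocks: 53, each 17982 frames → 953046.
Remaining 3 whole minutes in the current block: 1800 + 2 × 1798 = 5396 frames.
Within the current minute: 50 × 30 + 1 − 2 = 1499 (labels ;00/;01 skipped at this minute). Total = 953046 + 5396 + 1499 = 959941.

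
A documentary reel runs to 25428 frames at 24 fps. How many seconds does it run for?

1059.5 seconds

Running time = 25428 / (24) = 1059.5 s.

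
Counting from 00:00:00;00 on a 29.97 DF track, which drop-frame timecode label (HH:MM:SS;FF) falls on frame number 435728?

Each 10-minute DF block holds 10 × 60 × 30 − 9 × 2 = 17982 frames. 435728 ÷ 17982 → 24 full blocks, remainder 4160.
Within the partial block the first minute is 1800 frames and each further minute 1798, so 2 further minute boundaries passed. Total skipped labels = 18 × 24 + 2 × 2 = 436.
Non-drop label index = 435728 + 436 = 436164; at 30 labels/s that is 04:02:18:24, i.e. DF 04:02:18;24.

04:02:18;24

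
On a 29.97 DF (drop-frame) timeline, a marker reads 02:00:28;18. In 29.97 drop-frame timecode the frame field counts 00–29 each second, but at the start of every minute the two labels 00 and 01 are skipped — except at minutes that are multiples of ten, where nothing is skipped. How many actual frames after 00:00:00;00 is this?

As if non-drop at 30 labels/s: (2 × 3600 + 0 × 60 + 28) × 30 + 18 = 216858.
Minute boundaries passed: 120; those not divisible by 10: 120 − 12 = 108; dropped labels = 2 × 108 = 216.
Actual frame index = 216858 − 216 = 216642.

216642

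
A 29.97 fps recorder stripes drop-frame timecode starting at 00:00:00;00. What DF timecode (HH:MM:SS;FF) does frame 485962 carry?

04:30:14;28

Ten DF minutes hold 17982 frames, so frame 485962 lies in block 27 (frames 485514–503495) with 448 frames into that block.
The block's first minute is 1800 frames and the rest 1798 each; 448 frames reaches minute 0, so 27 × 18 + 0 × 2 = 486 labels have been skipped so far.
Adding those back, label number 485962 + 486 = 486448 at 30 labels/s is 16214 s + 28 f = 4 h 30 min 14 s frame 28, i.e. 04:30:14;28.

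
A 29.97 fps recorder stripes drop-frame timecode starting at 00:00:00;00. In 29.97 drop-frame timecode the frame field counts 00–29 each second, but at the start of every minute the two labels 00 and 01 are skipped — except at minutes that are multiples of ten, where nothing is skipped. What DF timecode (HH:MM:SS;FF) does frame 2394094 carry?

22:11:23;00

Ten DF minutes hold 17982 frames, so frame 2394094 lies in block 133 (frames 2391606–2409587) with 2488 frames into that block.
The block's first minute is 1800 frames and the rest 1798 each; 2488 frames reaches minute 1, so 133 × 18 + 1 × 2 = 2396 labels have been skipped so far.
Adding those back, label number 2394094 + 2396 = 2396490 at 30 labels/s is 79883 s + 0 f = 22 h 11 min 23 s frame 0, i.e. 22:11:23;00.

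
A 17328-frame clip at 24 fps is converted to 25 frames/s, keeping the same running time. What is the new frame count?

Target frames = source frames × (target rate / source rate) = 17328 × (25)/(24) = 17328 × 25/24 = 18050.

18050 frames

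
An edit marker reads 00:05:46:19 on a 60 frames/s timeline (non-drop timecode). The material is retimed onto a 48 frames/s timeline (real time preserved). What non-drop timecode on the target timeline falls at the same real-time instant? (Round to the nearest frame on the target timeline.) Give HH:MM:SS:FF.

00:05:46:15

Source frame index: (0×3600 + 5×60 + 46) × 60 + 19 = 20779.
Real time: 20779 / (60) = 20779/60 s.
Target frame: (20779/60) × (48) = 83116/5 ≈ 16623.200 → 16623.
At 48 labels/s: frame 16623 → 00:05:46:15.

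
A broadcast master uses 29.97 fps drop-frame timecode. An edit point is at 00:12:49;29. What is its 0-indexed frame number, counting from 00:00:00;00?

Complete 10-minute blocks: 1, each 17982 frames → 17982.
Remaining 2 whole minutes in the current block: 1800 + 1 × 1798 = 3598 frames.
Within the current minute: 49 × 30 + 29 − 2 = 1497 (labels ;00/;01 skipped at this minute). Total = 17982 + 3598 + 1497 = 23077.

23077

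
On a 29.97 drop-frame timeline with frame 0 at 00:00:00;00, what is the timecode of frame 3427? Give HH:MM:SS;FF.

Each 10-minute DF block holds 10 × 60 × 30 − 9 × 2 = 17982 frames. 3427 ÷ 17982 → 0 full blocks, remainder 3427.
Within the partial block the first minute is 1800 frames and each further minute 1798, so 1 further minute boundary passed. Total skipped labels = 18 × 0 + 2 × 1 = 2.
Non-drop label index = 3427 + 2 = 3429; at 30 labels/s that is 00:01:54:09, i.e. DF 00:01:54;09.

00:01:54;09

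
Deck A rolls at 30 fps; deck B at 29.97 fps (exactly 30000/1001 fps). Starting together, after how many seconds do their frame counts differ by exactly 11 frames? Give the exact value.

The gap grows by |30000/1001 − 30| = 30/1001 frames per second.
Time for a 11-frame gap: 11 ÷ (30/1001) = 11011/30 s.

11011/30 seconds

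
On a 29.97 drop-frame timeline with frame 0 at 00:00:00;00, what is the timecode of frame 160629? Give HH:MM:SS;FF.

01:29:19;21

Each 10-minute DF block holds 10 × 60 × 30 − 9 × 2 = 17982 frames. 160629 ÷ 17982 → 8 full blocks, remainder 16773.
Within the partial block the first minute is 1800 frames and each further minute 1798, so 9 further minute boundaries passed. Total skipped labels = 18 × 8 + 2 × 9 = 162.
Non-drop label index = 160629 + 162 = 160791; at 30 labels/s that is 01:29:19:21, i.e. DF 01:29:19;21.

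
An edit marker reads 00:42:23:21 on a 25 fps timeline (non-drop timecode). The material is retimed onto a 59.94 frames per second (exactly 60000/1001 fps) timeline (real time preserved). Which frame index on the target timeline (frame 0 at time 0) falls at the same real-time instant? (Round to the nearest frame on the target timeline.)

Source frame index: (0×3600 + 42×60 + 23) × 25 + 21 = 63596.
Real time: 63596 / (25) = 63596/25 s.
Target frame: (63596/25) × (60000/1001) = 11740800/77 ≈ 152477.922 → 152478.

frame 152478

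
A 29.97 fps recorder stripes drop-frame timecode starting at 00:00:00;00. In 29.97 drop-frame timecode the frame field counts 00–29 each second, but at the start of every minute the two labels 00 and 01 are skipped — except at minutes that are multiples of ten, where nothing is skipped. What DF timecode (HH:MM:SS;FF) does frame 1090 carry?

Each 10-minute DF block holds 10 × 60 × 30 − 9 × 2 = 17982 frames. 1090 ÷ 17982 → 0 full blocks, remainder 1090.
Within the partial block the first minute is 1800 frames and each further minute 1798, so 0 further minute boundaries passed. Total skipped labels = 18 × 0 + 2 × 0 = 0.
Non-drop label index = 1090 + 0 = 1090; at 30 labels/s that is 00:00:36:10, i.e. DF 00:00:36;10.

00:00:36;10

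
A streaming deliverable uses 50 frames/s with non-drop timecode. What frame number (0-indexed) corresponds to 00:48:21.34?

Total seconds to the label: (0 × 3600 + 48 × 60 + 21) = 2901.
Frame index = 2901 × 50 + 34 = 145084.

145084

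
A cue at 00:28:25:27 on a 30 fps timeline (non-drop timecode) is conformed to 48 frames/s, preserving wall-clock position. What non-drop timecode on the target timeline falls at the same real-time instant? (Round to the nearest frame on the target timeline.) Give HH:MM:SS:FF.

Source frame index: (0×3600 + 28×60 + 25) × 30 + 27 = 51177.
Real time: 51177 / (30) = 17059/10 s.
Target frame: (17059/10) × (48) = 409416/5 ≈ 81883.200 → 81883.
At 48 labels/s: frame 81883 → 00:28:25:43.

00:28:25:43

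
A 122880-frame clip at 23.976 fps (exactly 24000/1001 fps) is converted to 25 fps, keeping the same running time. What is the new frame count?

128128 frames

Target frames = source frames × (target rate / source rate) = 122880 × (25)/(24000/1001) = 122880 × 1001/960 = 128128.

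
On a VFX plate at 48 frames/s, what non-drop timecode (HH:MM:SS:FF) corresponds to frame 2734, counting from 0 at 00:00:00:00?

2734 ÷ 48 = 56 full seconds, remainder 46 frames.
56 s = 0 h 0 min 56 s.
Timecode: 00:00:56:46.

00:00:56:46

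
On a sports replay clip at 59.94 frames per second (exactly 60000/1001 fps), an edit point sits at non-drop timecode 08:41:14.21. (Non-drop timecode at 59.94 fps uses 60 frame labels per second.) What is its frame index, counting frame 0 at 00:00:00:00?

frame 1876461

Total seconds to the label: (8 × 3600 + 41 × 60 + 14) = 31274.
Frame index = 31274 × 60 + 21 = 1876461.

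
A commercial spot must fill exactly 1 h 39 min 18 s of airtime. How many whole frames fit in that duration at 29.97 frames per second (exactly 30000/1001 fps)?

178561 frames

1 h 39 min 18 s = 5958 s.
Frames = 5958 × 30000/1001 = 178740000/1001 ≈ 178561.4386.
Complete frames: 178561.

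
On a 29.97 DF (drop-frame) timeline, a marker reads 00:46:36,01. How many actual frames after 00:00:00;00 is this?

As if non-drop at 30 labels/s: (0 × 3600 + 46 × 60 + 36) × 30 + 1 = 83881.
Minute boundaries passed: 46; those not divisible by 10: 46 − 4 = 42; dropped labels = 2 × 42 = 84.
Actual frame index = 83881 − 84 = 83797.

83797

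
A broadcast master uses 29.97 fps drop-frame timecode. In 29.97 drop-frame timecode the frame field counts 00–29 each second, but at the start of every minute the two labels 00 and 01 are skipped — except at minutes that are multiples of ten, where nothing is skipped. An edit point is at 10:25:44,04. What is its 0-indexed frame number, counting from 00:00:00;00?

Complete 10-minute blocks: 62, each 17982 frames → 1114884.
Remaining 5 whole minutes in the current block: 1800 + 4 × 1798 = 8992 frames.
Within the current minute: 44 × 30 + 4 − 2 = 1322 (labels ;00/;01 skipped at this minute). Total = 1114884 + 8992 + 1322 = 1125198.

1125198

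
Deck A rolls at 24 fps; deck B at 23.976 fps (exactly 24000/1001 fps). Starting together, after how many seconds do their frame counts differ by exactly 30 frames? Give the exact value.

The gap grows by |24000/1001 − 24| = 24/1001 frames per second.
Time for a 30-frame gap: 30 ÷ (24/1001) = 1251.25 s.

1251.25 seconds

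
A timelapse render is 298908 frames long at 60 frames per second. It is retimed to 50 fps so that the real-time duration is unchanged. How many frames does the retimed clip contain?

249090 frames

Target frames = source frames × (target rate / source rate) = 298908 × (50)/(60) = 298908 × 5/6 = 249090.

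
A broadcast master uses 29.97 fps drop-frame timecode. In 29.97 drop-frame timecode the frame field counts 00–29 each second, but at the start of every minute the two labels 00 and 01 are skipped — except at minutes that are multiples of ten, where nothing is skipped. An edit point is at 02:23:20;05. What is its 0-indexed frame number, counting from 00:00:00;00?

257747

Complete 10-minute blocks: 14, each 17982 frames → 251748.
Remaining 3 whole minutes in the current block: 1800 + 2 × 1798 = 5396 frames.
Within the current minute: 20 × 30 + 5 − 2 = 603 (labels ;00/;01 skipped at this minute). Total = 251748 + 5396 + 603 = 257747.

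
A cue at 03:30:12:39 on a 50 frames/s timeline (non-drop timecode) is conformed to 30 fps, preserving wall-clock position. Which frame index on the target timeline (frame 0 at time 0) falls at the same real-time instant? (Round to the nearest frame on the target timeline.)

frame 378383

Source frame index: (3×3600 + 30×60 + 12) × 50 + 39 = 630639.
Real time: 630639 / (50) = 630639/50 s.
Target frame: (630639/50) × (30) = 1891917/5 ≈ 378383.400 → 378383.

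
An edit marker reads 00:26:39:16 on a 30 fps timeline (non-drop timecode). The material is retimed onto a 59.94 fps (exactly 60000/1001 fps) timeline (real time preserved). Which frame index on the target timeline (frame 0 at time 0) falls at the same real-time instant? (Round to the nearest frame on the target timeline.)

Source frame index: (0×3600 + 26×60 + 39) × 30 + 16 = 47986.
Real time: 47986 / (30) = 23993/15 s.
Target frame: (23993/15) × (60000/1001) = 95972000/1001 ≈ 95876.124 → 95876.

frame 95876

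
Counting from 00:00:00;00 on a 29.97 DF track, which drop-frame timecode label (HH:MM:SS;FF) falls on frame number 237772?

02:12:13;20

Each 10-minute DF block holds 10 × 60 × 30 − 9 × 2 = 17982 frames. 237772 ÷ 17982 → 13 full blocks, remainder 4006.
Within the partial block the first minute is 1800 frames and each further minute 1798, so 2 further minute boundaries passed. Total skipped labels = 18 × 13 + 2 × 2 = 238.
Non-drop label index = 237772 + 238 = 238010; at 30 labels/s that is 02:12:13:20, i.e. DF 02:12:13;20.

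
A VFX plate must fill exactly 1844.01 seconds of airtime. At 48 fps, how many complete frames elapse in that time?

Frames = 1844.01 × 48 = 2212812/25 ≈ 88512.4800.
Complete frames: 88512.

88512 frames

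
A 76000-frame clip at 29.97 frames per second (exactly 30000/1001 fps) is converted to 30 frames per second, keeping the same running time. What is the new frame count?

76076 frames

Target frames = source frames × (target rate / source rate) = 76000 × (30)/(30000/1001) = 76000 × 1001/1000 = 76076.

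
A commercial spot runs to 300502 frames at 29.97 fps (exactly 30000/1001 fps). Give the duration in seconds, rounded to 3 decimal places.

10026.750 seconds

Running time = 300502 × 1001/30000 = 150401251/15000 s ≈ 10026.750 s.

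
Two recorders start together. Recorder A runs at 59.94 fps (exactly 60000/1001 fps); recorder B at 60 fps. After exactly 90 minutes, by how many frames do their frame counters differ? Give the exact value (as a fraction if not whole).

90 min = 5400 s.
A emits 60000/1001 × 5400 = 324000000/1001 frames; B emits 60 × 5400 = 324000.
Difference = 324000/1001 frames (≈ 323.6763); B is ahead of A.

324000/1001 frames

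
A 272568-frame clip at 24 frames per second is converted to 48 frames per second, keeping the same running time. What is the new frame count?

545136 frames

Target frames = source frames × (target rate / source rate) = 272568 × (48)/(24) = 272568 × 2 = 545136.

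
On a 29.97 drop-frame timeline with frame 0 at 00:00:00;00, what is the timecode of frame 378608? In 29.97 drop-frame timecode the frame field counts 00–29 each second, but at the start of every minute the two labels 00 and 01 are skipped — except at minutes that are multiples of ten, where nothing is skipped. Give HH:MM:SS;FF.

03:30:32;26

Each 10-minute DF block holds 10 × 60 × 30 − 9 × 2 = 17982 frames. 378608 ÷ 17982 → 21 full blocks, remainder 986.
Within the partial block the first minute is 1800 frames and each further minute 1798, so 0 further minute boundaries passed. Total skipped labels = 18 × 21 + 2 × 0 = 378.
Non-drop label index = 378608 + 378 = 378986; at 30 labels/s that is 03:30:32:26, i.e. DF 03:30:32;26.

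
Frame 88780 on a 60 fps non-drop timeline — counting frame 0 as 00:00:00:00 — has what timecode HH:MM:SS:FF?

88780 ÷ 60 = 1479 full seconds, remainder 40 frames.
1479 s = 0 h 24 min 39 s.
Timecode: 00:24:39:40.

00:24:39:40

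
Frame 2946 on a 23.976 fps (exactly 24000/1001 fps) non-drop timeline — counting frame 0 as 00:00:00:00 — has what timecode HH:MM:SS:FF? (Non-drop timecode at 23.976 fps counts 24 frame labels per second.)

00:02:02:18

2946 ÷ 24 = 122 full seconds, remainder 18 frames.
122 s = 0 h 2 min 2 s.
Timecode: 00:02:02:18.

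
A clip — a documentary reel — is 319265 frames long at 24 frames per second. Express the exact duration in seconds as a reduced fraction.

Running time = 319265 ÷ (24) = 319265 × 1/24 = 319265/24 s.

319265/24 seconds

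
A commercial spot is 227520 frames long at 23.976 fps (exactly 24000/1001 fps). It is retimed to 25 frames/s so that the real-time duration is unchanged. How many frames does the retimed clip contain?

237237 frames

Target frames = source frames × (target rate / source rate) = 227520 × (25)/(24000/1001) = 227520 × 1001/960 = 237237.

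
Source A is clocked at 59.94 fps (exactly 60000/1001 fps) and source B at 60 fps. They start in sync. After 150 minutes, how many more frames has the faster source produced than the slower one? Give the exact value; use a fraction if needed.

150 min = 9000 s.
A emits 60000/1001 × 9000 = 540000000/1001 frames; B emits 60 × 9000 = 540000.
Difference = 540000/1001 frames (≈ 539.4605); B is ahead of A.

540000/1001 frames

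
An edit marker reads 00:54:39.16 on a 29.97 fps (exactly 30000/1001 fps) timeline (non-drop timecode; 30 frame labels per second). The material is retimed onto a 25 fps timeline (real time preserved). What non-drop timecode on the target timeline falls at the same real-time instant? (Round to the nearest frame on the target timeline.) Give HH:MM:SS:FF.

Source frame index: (0×3600 + 54×60 + 39) × 30 + 16 = 98386.
Real time: 98386 / (30000/1001) = 49242193/15000 s.
Target frame: (49242193/15000) × (25) = 49242193/600 ≈ 82070.322 → 82070.
At 25 labels/s: frame 82070 → 00:54:42:20.

00:54:42:20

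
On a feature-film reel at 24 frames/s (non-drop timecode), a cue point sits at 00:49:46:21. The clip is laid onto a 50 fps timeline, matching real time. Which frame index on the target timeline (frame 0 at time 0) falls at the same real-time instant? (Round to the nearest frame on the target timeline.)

frame 149344

Source frame index: (0×3600 + 49×60 + 46) × 24 + 21 = 71685.
Real time: 71685 / (24) = 23895/8 s.
Target frame: (23895/8) × (50) = 597375/4 ≈ 149343.750 → 149344.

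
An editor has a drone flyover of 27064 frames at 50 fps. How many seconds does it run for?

541.28 seconds

Running time = 27064 / (50) = 541.28 s.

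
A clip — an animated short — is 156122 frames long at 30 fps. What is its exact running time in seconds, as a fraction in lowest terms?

78061/15 seconds

Running time = 156122 ÷ (30) = 156122 × 1/30 = 78061/15 s.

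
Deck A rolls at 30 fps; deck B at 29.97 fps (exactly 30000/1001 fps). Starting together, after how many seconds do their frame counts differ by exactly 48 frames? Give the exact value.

1601.6 seconds

The gap grows by |30000/1001 − 30| = 30/1001 frames per second.
Time for a 48-frame gap: 48 ÷ (30/1001) = 1601.6 s.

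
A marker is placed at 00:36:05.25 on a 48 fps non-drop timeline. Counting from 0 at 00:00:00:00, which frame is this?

103945

Total seconds to the label: (0 × 3600 + 36 × 60 + 5) = 2165.
Frame index = 2165 × 48 + 25 = 103945.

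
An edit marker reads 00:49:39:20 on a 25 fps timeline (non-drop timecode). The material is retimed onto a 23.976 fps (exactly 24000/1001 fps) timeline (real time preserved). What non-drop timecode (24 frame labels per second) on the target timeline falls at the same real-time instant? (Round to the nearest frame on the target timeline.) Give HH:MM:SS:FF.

Source frame index: (0×3600 + 49×60 + 39) × 25 + 20 = 74495.
Real time: 74495 / (25) = 14899/5 s.
Target frame: (14899/5) × (24000/1001) = 71515200/1001 ≈ 71443.756 → 71444.
At 24 labels/s: frame 71444 → 00:49:36:20.

00:49:36:20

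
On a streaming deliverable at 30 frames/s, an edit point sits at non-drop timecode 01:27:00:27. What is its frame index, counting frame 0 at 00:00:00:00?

Total seconds to the label: (1 × 3600 + 27 × 60 + 0) = 5220.
Frame index = 5220 × 30 + 27 = 156627.

156627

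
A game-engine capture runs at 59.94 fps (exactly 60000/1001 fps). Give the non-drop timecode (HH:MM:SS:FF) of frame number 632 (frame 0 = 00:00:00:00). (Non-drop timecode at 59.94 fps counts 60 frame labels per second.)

632 ÷ 60 = 10 full seconds, remainder 32 frames.
10 s = 0 h 0 min 10 s.
Timecode: 00:00:10:32.

00:00:10:32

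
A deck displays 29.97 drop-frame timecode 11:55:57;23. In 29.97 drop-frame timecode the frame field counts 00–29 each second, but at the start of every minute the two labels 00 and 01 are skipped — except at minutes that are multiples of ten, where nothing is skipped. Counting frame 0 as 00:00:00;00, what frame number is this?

As if non-drop at 30 labels/s: (11 × 3600 + 55 × 60 + 57) × 30 + 23 = 1288733.
Minute boundaries passed: 715; those not divisible by 10: 715 − 71 = 644; dropped labels = 2 × 644 = 1288.
Actual frame index = 1288733 − 1288 = 1287445.

1287445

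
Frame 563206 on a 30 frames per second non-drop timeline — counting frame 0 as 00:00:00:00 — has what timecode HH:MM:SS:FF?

05:12:53:16

563206 ÷ 30 = 18773 full seconds, remainder 16 frames.
18773 s = 5 h 12 min 53 s.
Timecode: 05:12:53:16.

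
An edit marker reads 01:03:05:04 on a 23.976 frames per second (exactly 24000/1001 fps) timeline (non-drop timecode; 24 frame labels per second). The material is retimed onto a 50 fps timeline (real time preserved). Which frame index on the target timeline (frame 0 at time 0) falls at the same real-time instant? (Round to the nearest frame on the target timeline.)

Source frame index: (1×3600 + 3×60 + 5) × 24 + 4 = 90844.
Real time: 90844 / (24000/1001) = 22733711/6000 s.
Target frame: (22733711/6000) × (50) = 22733711/120 ≈ 189447.592 → 189448.

frame 189448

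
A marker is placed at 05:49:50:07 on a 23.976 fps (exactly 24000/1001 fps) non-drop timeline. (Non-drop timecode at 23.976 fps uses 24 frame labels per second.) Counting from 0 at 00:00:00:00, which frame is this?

frame 503767

Total seconds to the label: (5 × 3600 + 49 × 60 + 50) = 20990.
Frame index = 20990 × 24 + 7 = 503767.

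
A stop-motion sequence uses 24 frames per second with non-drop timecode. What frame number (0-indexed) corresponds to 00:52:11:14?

Total seconds to the label: (0 × 3600 + 52 × 60 + 11) = 3131.
Frame index = 3131 × 24 + 14 = 75158.

75158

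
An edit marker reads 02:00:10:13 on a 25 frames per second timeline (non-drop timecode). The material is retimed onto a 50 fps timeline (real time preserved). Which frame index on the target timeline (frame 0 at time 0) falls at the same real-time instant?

frame 360526

Source frame index: (2×3600 + 0×60 + 10) × 25 + 13 = 180263.
Real time: 180263 / (25) = 180263/25 s.
Target frame: (180263/25) × (50) = 360526.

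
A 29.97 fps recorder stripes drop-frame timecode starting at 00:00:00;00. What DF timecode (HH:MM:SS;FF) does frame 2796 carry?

00:01:33;08

Ten DF minutes hold 17982 frames, so frame 2796 lies in block 0 (frames 0–17981) with 2796 frames into that block.
The block's first minute is 1800 frames and the rest 1798 each; 2796 frames reaches minute 1, so 0 × 18 + 1 × 2 = 2 labels have been skipped so far.
Adding those back, label number 2796 + 2 = 2798 at 30 labels/s is 93 s + 8 f = 0 h 1 min 33 s frame 8, i.e. 00:01:33;08.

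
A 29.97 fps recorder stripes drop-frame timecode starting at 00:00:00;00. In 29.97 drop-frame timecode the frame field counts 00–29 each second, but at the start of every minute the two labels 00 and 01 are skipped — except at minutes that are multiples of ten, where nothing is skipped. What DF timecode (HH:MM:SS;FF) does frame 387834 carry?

03:35:40;22

Each 10-minute DF block holds 10 × 60 × 30 − 9 × 2 = 17982 frames. 387834 ÷ 17982 → 21 full blocks, remainder 10212.
Within the partial block the first minute is 1800 frames and each further minute 1798, so 5 further minute boundaries passed. Total skipped labels = 18 × 21 + 2 × 5 = 388.
Non-drop label index = 387834 + 388 = 388222; at 30 labels/s that is 03:35:40:22, i.e. DF 03:35:40;22.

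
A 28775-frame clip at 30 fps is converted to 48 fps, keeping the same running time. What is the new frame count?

46040 frames

Target frames = source frames × (target rate / source rate) = 28775 × (48)/(30) = 28775 × 8/5 = 46040.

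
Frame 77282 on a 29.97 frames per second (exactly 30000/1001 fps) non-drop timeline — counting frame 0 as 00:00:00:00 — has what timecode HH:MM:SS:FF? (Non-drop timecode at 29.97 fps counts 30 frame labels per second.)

77282 ÷ 30 = 2576 full seconds, remainder 2 frames.
2576 s = 0 h 42 min 56 s.
Timecode: 00:42:56:02.

00:42:56:02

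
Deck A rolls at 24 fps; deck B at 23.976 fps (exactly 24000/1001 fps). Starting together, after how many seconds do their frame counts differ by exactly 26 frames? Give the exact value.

13013/12 seconds

The gap grows by |24000/1001 − 24| = 24/1001 frames per second.
Time for a 26-frame gap: 26 ÷ (24/1001) = 13013/12 s.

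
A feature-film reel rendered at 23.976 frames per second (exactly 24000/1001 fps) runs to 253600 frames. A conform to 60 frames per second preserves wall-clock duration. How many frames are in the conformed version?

634634 frames

Target frames = source frames × (target rate / source rate) = 253600 × (60)/(24000/1001) = 253600 × 1001/400 = 634634.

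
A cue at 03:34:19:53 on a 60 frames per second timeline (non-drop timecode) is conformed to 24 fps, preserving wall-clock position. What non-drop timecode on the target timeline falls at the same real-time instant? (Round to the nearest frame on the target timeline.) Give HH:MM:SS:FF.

03:34:19:21

Source frame index: (3×3600 + 34×60 + 19) × 60 + 53 = 771593.
Real time: 771593 / (60) = 771593/60 s.
Target frame: (771593/60) × (24) = 1543186/5 ≈ 308637.200 → 308637.
At 24 labels/s: frame 308637 → 03:34:19:21.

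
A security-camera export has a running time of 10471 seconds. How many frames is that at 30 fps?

Frames = 10471 × 30 = 314130.

314130 frames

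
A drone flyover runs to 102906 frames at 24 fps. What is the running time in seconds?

4287.75 seconds

Running time = 102906 / (24) = 4287.75 s.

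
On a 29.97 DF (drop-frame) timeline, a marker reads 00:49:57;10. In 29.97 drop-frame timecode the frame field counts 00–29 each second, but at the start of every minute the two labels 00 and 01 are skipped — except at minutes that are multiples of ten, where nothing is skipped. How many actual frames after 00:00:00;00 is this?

89830

As if non-drop at 30 labels/s: (0 × 3600 + 49 × 60 + 57) × 30 + 10 = 89920.
Minute boundaries passed: 49; those not divisible by 10: 49 − 4 = 45; dropped labels = 2 × 45 = 90.
Actual frame index = 89920 − 90 = 89830.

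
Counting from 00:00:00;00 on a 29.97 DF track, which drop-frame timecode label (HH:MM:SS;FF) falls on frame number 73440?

Ten DF minutes hold 17982 frames, so frame 73440 lies in block 4 (frames 71928–89909) with 1512 frames into that block.
The block's first minute is 1800 frames and the rest 1798 each; 1512 frames reaches minute 0, so 4 × 18 + 0 × 2 = 72 labels have been skipped so far.
Adding those back, label number 73440 + 72 = 73512 at 30 labels/s is 2450 s + 12 f = 0 h 40 min 50 s frame 12, i.e. 00:40:50;12.

00:40:50;12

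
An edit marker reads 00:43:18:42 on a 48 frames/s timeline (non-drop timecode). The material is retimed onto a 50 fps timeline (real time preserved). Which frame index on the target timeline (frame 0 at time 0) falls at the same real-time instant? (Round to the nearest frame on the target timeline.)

Source frame index: (0×3600 + 43×60 + 18) × 48 + 42 = 124746.
Real time: 124746 / (48) = 20791/8 s.
Target frame: (20791/8) × (50) = 519775/4 ≈ 129943.750 → 129944.

frame 129944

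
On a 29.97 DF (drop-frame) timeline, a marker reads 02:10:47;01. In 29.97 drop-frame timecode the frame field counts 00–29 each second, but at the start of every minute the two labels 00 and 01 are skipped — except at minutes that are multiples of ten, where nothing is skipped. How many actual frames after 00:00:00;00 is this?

Complete 10-minute blocks: 13, each 17982 frames → 233766.
Remaining 0 whole minutes in the current block: 0 frames.
Within the current minute: 47 × 30 + 1 = 1411. Total = 233766 + 0 + 1411 = 235177.

235177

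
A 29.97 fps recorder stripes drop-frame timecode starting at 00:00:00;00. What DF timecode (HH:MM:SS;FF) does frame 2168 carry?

Each 10-minute DF block holds 10 × 60 × 30 − 9 × 2 = 17982 frames. 2168 ÷ 17982 → 0 full blocks, remainder 2168.
Within the partial block the first minute is 1800 frames and each further minute 1798, so 1 further minute boundary passed. Total skipped labels = 18 × 0 + 2 × 1 = 2.
Non-drop label index = 2168 + 2 = 2170; at 30 labels/s that is 00:01:12:10, i.e. DF 00:01:12;10.

00:01:12;10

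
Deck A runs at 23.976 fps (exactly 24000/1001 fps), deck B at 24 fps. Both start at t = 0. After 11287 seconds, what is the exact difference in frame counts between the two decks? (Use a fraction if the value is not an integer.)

270888/1001 frames

A emits 24000/1001 × 11287 = 270888000/1001 frames; B emits 24 × 11287 = 270888.
Difference = 270888/1001 frames (≈ 270.6174); B is ahead of A.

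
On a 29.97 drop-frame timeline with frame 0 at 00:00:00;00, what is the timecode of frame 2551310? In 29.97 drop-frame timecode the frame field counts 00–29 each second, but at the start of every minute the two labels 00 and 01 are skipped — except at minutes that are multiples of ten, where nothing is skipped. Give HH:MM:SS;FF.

Each 10-minute DF block holds 10 × 60 × 30 − 9 × 2 = 17982 frames. 2551310 ÷ 17982 → 141 full blocks, remainder 15848.
Within the partial block the first minute is 1800 frames and each further minute 1798, so 8 further minute boundaries passed. Total skipped labels = 18 × 141 + 2 × 8 = 2554.
Non-drop label index = 2551310 + 2554 = 2553864; at 30 labels/s that is 23:38:48:24, i.e. DF 23:38:48;24.

23:38:48;24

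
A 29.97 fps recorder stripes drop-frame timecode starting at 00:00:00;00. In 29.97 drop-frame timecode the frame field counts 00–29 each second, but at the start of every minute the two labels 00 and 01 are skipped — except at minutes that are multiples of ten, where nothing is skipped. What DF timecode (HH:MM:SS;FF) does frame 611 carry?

Ten DF minutes hold 17982 frames, so frame 611 lies in block 0 (frames 0–17981) with 611 frames into that block.
The block's first minute is 1800 frames and the rest 1798 each; 611 frames reaches minute 0, so 0 × 18 + 0 × 2 = 0 labels have been skipped so far.
Adding those back, label number 611 + 0 = 611 at 30 labels/s is 20 s + 11 f = 0 h 0 min 20 s frame 11, i.e. 00:00:20;11.

00:00:20;11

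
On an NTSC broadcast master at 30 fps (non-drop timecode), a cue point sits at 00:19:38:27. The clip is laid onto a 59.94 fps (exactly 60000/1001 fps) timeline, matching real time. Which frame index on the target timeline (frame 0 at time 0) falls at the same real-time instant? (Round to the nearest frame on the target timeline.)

frame 70663

Source frame index: (0×3600 + 19×60 + 38) × 30 + 27 = 35367.
Real time: 35367 / (30) = 11789/10 s.
Target frame: (11789/10) × (60000/1001) = 70734000/1001 ≈ 70663.337 → 70663.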